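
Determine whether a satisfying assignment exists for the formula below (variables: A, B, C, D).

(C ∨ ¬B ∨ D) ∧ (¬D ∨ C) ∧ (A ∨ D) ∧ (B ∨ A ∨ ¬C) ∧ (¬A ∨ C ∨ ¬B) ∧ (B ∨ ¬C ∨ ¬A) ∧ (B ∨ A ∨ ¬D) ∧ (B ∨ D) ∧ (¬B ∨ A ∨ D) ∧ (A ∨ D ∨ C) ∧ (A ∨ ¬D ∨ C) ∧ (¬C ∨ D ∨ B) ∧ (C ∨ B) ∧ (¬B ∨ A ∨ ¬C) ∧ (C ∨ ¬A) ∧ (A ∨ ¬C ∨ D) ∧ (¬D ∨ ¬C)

Satisfiable

Branch on D: set D = False.
Unit clause (A) forces A = True.
Unit clause (B) forces B = True.
Unit clause (C) forces C = True.
Every clause now holds.
A satisfying assignment: A ↦ True, B ↦ True, C ↦ True, D ↦ False.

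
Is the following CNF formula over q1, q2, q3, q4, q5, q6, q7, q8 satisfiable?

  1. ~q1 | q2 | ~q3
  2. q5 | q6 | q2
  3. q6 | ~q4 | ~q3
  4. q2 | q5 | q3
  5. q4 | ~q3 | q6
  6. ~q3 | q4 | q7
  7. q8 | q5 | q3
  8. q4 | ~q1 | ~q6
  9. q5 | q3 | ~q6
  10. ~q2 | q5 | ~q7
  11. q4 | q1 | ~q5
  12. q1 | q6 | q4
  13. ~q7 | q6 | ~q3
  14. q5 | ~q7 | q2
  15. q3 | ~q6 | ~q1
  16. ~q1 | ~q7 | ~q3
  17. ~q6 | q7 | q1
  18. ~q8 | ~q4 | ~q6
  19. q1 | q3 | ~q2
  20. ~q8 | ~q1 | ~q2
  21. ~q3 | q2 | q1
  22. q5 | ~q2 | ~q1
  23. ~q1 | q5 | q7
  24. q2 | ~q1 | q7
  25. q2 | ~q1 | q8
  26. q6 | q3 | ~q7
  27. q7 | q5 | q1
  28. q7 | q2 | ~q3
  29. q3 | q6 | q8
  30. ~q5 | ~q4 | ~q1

Satisfiable

Case q1 = 0:
Case q4 = 1:
Case q6 = 1:
From the singleton clause (q7), q7 = 1.
From the singleton clause (~q8), q8 = 0.
Case q5 = 1:
Case q3 = 1:
From the singleton clause (q2), q2 = 1.
All clauses are satisfied.
A satisfying assignment: q1 ↦ 0, q2 ↦ 1, q3 ↦ 1, q4 ↦ 1, q5 ↦ 1, q6 ↦ 1, q7 ↦ 1, q8 ↦ 0.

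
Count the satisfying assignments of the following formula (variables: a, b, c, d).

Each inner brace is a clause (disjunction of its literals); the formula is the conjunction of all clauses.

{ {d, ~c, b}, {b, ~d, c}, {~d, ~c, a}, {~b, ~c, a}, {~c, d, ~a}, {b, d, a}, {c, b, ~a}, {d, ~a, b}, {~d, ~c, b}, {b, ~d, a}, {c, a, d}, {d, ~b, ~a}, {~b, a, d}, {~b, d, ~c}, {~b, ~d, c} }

There are 2^4 = 16 truth assignments over (a, b, c, d).
Split on d. With d = 1, the clauses containing d are satisfied and ~d drops from the rest; 1 of the 2^3 = 8 assignments to the other variables satisfy what remains.
With d = 0, by the same count on the reduced clause set, 0 assignments work.
(One model: a=T, b=T, c=T, d=T.)
Total: 1 + 0 = 1.

1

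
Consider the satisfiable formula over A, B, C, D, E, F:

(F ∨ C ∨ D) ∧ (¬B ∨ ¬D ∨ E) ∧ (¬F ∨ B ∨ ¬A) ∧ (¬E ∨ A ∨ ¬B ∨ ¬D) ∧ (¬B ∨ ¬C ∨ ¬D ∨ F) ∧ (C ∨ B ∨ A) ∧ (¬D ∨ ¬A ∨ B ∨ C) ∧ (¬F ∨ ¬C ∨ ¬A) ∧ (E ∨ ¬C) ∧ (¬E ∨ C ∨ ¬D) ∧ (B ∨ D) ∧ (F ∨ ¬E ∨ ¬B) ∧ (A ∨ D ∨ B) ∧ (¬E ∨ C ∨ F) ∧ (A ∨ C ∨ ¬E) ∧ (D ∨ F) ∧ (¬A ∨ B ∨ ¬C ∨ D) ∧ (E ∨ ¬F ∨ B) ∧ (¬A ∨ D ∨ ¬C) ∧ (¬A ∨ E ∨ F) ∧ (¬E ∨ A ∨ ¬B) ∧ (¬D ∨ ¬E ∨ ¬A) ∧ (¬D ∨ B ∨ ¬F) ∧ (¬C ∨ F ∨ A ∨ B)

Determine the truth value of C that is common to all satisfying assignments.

False

Suppose C = True.
From the singleton clause (E), E = True.
Try F = False.
From the singleton clause (¬B), B = False.
From the singleton clause (D), D = True.
From the singleton clause (¬A), A = False.
Now (A) is unsatisfied and unit — conflict.
That branch fails; take F = True instead.
From the singleton clause (¬A), A = False.
From the singleton clause (¬B), B = False.
From the singleton clause (D), D = True.
Now (¬D) is unsatisfied and unit — conflict.
Neither F = True nor F = False works.
So every satisfying assignment has C = False.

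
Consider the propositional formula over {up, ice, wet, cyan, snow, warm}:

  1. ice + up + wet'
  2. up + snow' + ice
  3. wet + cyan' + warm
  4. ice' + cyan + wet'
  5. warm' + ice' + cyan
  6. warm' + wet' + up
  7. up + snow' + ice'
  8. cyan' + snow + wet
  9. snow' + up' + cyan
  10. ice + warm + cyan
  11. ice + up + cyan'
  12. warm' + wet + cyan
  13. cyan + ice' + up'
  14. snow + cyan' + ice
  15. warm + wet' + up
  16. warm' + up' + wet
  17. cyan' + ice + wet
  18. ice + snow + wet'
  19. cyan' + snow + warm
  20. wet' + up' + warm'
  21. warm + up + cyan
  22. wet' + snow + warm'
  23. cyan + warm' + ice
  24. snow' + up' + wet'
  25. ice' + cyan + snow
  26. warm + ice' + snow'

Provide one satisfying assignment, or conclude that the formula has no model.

UNSATISFIABLE

Try ice = 1.
Try cyan = 1.
Try wet = 1.
Try warm = 0.
Unit clause (up) forces up = 1.
Unit clause (snow) forces snow = 1.
That conflicts with the unit clause (snow').
That branch fails; take warm = 1 instead.
Unit clause (up) forces up = 1.
That conflicts with the unit clause (up').
Neither warm = 1 nor warm = 0 works.
That branch fails; take wet = 0 instead.
Unit clause (warm) forces warm = 1.
Unit clause (snow) forces snow = 1.
Unit clause (up) forces up = 1.
That conflicts with the unit clause (up').
Neither wet = 1 nor wet = 0 works.
That branch fails; take cyan = 0 instead.
Unit clause (wet') forces wet = 0.
Unit clause (warm') forces warm = 0.
Unit clause (up') forces up = 0.
That conflicts with the unit clause (up).
Neither cyan = 1 nor cyan = 0 works.
That branch fails; take ice = 0 instead.
Try up = 1.
Try snow = 0.
Unit clause (cyan') forces cyan = 0.
Unit clause (warm) forces warm = 1.
That conflicts with the unit clause (warm').
That branch fails; take snow = 1 instead.
Unit clause (cyan) forces cyan = 1.
Unit clause (wet) forces wet = 1.
That conflicts with the unit clause (wet').
Neither snow = 1 nor snow = 0 works.
That branch fails; take up = 0 instead.
Unit clause (wet') forces wet = 0.
Unit clause (snow') forces snow = 0.
Unit clause (cyan') forces cyan = 0.
Unit clause (warm) forces warm = 1.
That conflicts with the unit clause (warm').
Neither up = 1 nor up = 0 works.
Neither ice = 1 nor ice = 0 works.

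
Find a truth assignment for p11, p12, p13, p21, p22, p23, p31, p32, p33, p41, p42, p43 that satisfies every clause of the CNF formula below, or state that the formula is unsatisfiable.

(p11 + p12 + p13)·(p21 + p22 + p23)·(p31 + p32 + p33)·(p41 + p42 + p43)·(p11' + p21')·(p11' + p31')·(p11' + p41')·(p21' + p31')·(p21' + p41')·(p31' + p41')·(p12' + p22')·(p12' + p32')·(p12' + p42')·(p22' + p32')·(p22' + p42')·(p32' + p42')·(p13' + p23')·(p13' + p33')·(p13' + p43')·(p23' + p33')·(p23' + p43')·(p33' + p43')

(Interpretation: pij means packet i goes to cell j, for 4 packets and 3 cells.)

Try p11 = 0.
Try p12 = 1.
From the singleton clause (p22'), p22 = 0.
From the singleton clause (p32'), p32 = 0.
From the singleton clause (p42'), p42 = 0.
Try p21 = 1.
From the singleton clause (p31'), p31 = 0.
From the singleton clause (p33), p33 = 1.
From the singleton clause (p41'), p41 = 0.
From the singleton clause (p43), p43 = 1.
That conflicts with the unit clause (p43').
Undo p21 and try p21 = 0.
From the singleton clause (p23), p23 = 1.
From the singleton clause (p13'), p13 = 0.
From the singleton clause (p33'), p33 = 0.
From the singleton clause (p31), p31 = 1.
From the singleton clause (p41'), p41 = 0.
From the singleton clause (p43), p43 = 1.
That conflicts with the unit clause (p43').
Either choice for p21 ends in contradiction.
Undo p12 and try p12 = 0.
From the singleton clause (p13), p13 = 1.
From the singleton clause (p23'), p23 = 0.
From the singleton clause (p33'), p33 = 0.
From the singleton clause (p43'), p43 = 0.
Try p21 = 1.
From the singleton clause (p31'), p31 = 0.
From the singleton clause (p32), p32 = 1.
From the singleton clause (p41'), p41 = 0.
From the singleton clause (p42), p42 = 1.
That conflicts with the unit clause (p42').
Undo p21 and try p21 = 0.
From the singleton clause (p22), p22 = 1.
From the singleton clause (p32'), p32 = 0.
From the singleton clause (p31), p31 = 1.
From the singleton clause (p41'), p41 = 0.
From the singleton clause (p42), p42 = 1.
That conflicts with the unit clause (p42').
Either choice for p21 ends in contradiction.
Either choice for p12 ends in contradiction.
Undo p11 and try p11 = 1.
From the singleton clause (p21'), p21 = 0.
From the singleton clause (p31'), p31 = 0.
From the singleton clause (p41'), p41 = 0.
Try p22 = 1.
From the singleton clause (p12'), p12 = 0.
From the singleton clause (p32'), p32 = 0.
From the singleton clause (p33), p33 = 1.
From the singleton clause (p42'), p42 = 0.
From the singleton clause (p43), p43 = 1.
That conflicts with the unit clause (p43').
Undo p22 and try p22 = 0.
From the singleton clause (p23), p23 = 1.
From the singleton clause (p13'), p13 = 0.
From the singleton clause (p33'), p33 = 0.
From the singleton clause (p32), p32 = 1.
From the singleton clause (p12'), p12 = 0.
From the singleton clause (p42'), p42 = 0.
From the singleton clause (p43), p43 = 1.
That conflicts with the unit clause (p43').
Either choice for p22 ends in contradiction.
Either choice for p11 ends in contradiction.

UNSATISFIABLE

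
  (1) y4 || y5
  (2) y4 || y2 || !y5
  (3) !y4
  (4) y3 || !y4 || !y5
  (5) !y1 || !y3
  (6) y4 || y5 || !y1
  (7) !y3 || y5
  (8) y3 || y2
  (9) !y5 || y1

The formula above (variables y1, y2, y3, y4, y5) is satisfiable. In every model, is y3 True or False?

Suppose y3 = true.
From the singleton clause (!y4), y4 = false.
From the singleton clause (y5), y5 = true.
From the singleton clause (y2), y2 = true.
From the singleton clause (!y1), y1 = false.
Now (y1) is unsatisfied and unit — conflict.
So every satisfying assignment has y3 = False.

False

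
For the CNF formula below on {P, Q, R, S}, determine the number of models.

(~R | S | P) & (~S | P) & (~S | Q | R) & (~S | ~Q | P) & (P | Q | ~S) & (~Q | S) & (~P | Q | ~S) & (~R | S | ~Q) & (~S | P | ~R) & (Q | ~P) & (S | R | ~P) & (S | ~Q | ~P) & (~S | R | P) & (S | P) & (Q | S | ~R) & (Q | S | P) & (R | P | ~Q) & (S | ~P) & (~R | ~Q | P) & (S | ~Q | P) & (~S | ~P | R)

There are 2^4 = 16 truth assignments over (P, Q, R, S).
Check each against the 21 clauses (columns in the order P, Q, R, S):
  F F F F  ✗ fails (S | P)
  F F F T  ✗ fails (~S | P)
  F F T F  ✗ fails (~R | S | P)
  F F T T  ✗ fails (~S | P)
  F T F F  ✗ fails (~Q | S)
  F T F T  ✗ fails (~S | P)
  F T T F  ✗ fails (~R | S | P)
  F T T T  ✗ fails (~S | P)
  T F F F  ✗ fails (Q | ~P)
  T F F T  ✗ fails (~S | Q | R)
  T F T F  ✗ fails (Q | ~P)
  T F T T  ✗ fails (~P | Q | ~S)
  T T F F  ✗ fails (~Q | S)
  T T F T  ✗ fails (~S | ~P | R)
  T T T F  ✗ fails (~Q | S)
  T T T T  ✓ satisfies all
1 of the 16 rows is a model.

1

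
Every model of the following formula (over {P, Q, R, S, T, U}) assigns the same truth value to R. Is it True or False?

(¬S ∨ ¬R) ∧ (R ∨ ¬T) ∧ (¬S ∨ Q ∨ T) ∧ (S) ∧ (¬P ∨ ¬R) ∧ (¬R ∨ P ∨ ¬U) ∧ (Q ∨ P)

False

Suppose R = True.
The clause (¬S) is unit, so S = False.
But (S) is also a unit clause — contradiction.
So every satisfying assignment has R = False.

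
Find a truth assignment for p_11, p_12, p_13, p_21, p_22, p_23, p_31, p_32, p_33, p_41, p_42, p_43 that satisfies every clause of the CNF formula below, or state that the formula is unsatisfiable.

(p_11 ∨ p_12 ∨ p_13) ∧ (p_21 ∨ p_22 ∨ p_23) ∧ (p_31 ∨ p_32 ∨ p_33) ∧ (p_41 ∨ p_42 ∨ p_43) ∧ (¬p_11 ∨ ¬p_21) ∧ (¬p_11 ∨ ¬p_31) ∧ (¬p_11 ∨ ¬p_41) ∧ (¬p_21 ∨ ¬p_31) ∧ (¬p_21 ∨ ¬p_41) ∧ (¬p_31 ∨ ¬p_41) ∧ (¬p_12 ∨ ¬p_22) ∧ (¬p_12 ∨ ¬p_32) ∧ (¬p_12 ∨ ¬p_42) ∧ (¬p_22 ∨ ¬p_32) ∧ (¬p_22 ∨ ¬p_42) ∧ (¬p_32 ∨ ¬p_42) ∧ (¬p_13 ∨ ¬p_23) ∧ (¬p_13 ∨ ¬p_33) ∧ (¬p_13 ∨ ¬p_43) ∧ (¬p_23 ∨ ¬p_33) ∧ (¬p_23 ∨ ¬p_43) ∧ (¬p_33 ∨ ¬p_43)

UNSATISFIABLE

Case p_11 = False:
Case p_12 = True:
The clause (¬p_22) is unit, so p_22 = False.
The clause (¬p_32) is unit, so p_32 = False.
The clause (¬p_42) is unit, so p_42 = False.
Case p_21 = True:
The clause (¬p_31) is unit, so p_31 = False.
The clause (p_33) is unit, so p_33 = True.
The clause (¬p_41) is unit, so p_41 = False.
The clause (p_43) is unit, so p_43 = True.
That conflicts with the unit clause (¬p_43).
Undo p_21 and try p_21 = False.
The clause (p_23) is unit, so p_23 = True.
The clause (¬p_13) is unit, so p_13 = False.
The clause (¬p_33) is unit, so p_33 = False.
The clause (p_31) is unit, so p_31 = True.
The clause (¬p_41) is unit, so p_41 = False.
The clause (p_43) is unit, so p_43 = True.
That conflicts with the unit clause (¬p_43).
Neither p_21 = True nor p_21 = False works.
Undo p_12 and try p_12 = False.
The clause (p_13) is unit, so p_13 = True.
The clause (¬p_23) is unit, so p_23 = False.
The clause (¬p_33) is unit, so p_33 = False.
The clause (¬p_43) is unit, so p_43 = False.
Case p_21 = True:
The clause (¬p_31) is unit, so p_31 = False.
The clause (p_32) is unit, so p_32 = True.
The clause (¬p_41) is unit, so p_41 = False.
The clause (p_42) is unit, so p_42 = True.
That conflicts with the unit clause (¬p_42).
Undo p_21 and try p_21 = False.
The clause (p_22) is unit, so p_22 = True.
The clause (¬p_32) is unit, so p_32 = False.
The clause (p_31) is unit, so p_31 = True.
The clause (¬p_41) is unit, so p_41 = False.
The clause (p_42) is unit, so p_42 = True.
That conflicts with the unit clause (¬p_42).
Neither p_21 = True nor p_21 = False works.
Neither p_12 = True nor p_12 = False works.
Undo p_11 and try p_11 = True.
The clause (¬p_21) is unit, so p_21 = False.
The clause (¬p_31) is unit, so p_31 = False.
The clause (¬p_41) is unit, so p_41 = False.
Case p_22 = True:
The clause (¬p_12) is unit, so p_12 = False.
The clause (¬p_32) is unit, so p_32 = False.
The clause (p_33) is unit, so p_33 = True.
The clause (¬p_42) is unit, so p_42 = False.
The clause (p_43) is unit, so p_43 = True.
That conflicts with the unit clause (¬p_43).
Undo p_22 and try p_22 = False.
The clause (p_23) is unit, so p_23 = True.
The clause (¬p_13) is unit, so p_13 = False.
The clause (¬p_33) is unit, so p_33 = False.
The clause (p_32) is unit, so p_32 = True.
The clause (¬p_12) is unit, so p_12 = False.
The clause (¬p_42) is unit, so p_42 = False.
The clause (p_43) is unit, so p_43 = True.
That conflicts with the unit clause (¬p_43).
Neither p_22 = True nor p_22 = False works.
Neither p_11 = True nor p_11 = False works.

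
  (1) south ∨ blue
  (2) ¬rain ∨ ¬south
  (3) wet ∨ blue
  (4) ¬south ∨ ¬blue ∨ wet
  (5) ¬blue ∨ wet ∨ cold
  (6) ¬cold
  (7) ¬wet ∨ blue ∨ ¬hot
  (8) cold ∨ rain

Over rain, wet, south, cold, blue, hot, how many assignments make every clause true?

2

There are 2^6 = 64 truth assignments over (rain, wet, south, cold, blue, hot).
Split on blue. With blue = True, the clauses containing blue are satisfied and ¬blue drops from the rest; 2 of the 2^5 = 32 assignments to the other variables satisfy what remains.
With blue = False, by the same count on the reduced clause set, 0 assignments work.
(One model: rain=T, wet=T, south=F, cold=F, blue=T, hot=F.)
Total: 2 + 0 = 2.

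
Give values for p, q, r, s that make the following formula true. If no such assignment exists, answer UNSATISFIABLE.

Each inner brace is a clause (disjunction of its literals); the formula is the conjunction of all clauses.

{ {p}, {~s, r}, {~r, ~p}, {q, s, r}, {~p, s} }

UNSATISFIABLE

The clause (p) is unit, so p = 1.
The clause (~r) is unit, so r = 0.
The clause (~s) is unit, so s = 0.
But (s) is also a unit clause — contradiction.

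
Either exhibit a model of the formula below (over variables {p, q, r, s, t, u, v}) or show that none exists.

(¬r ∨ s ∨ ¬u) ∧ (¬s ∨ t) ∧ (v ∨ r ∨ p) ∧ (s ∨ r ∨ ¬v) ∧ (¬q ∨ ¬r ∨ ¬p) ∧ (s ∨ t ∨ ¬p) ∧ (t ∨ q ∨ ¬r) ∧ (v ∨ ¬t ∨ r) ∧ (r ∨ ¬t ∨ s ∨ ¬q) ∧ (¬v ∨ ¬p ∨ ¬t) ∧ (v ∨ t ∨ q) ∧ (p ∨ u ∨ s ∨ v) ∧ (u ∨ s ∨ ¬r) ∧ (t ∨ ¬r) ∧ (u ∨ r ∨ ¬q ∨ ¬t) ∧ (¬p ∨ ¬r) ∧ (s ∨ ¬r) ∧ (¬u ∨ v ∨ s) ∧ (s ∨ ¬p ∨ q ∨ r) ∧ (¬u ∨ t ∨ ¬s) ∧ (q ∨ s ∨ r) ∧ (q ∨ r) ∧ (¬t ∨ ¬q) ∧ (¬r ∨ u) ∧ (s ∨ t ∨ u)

Try s = True.
Unit clause (t) forces t = True.
Unit clause (¬q) forces q = False.
Unit clause (r) forces r = True.
Unit clause (¬p) forces p = False.
Unit clause (u) forces u = True.
Every clause is now satisfied; v is unconstrained.

p ↦ False, q ↦ False, r ↦ True, s ↦ True, t ↦ True, u ↦ True, v ↦ True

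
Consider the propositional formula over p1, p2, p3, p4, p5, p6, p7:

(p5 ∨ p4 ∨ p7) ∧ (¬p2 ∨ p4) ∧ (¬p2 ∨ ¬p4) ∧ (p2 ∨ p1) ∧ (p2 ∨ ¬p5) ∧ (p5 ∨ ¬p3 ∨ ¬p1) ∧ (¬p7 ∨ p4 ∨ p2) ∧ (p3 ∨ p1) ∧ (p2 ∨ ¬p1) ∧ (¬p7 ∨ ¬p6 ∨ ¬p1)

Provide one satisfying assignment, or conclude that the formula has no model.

Case p2 = False:
(p1) alone gives p1 = True.
But (¬p1) is also a unit clause — contradiction.
Backtrack on p2: now try p2 = True.
(p4) alone gives p4 = True.
But (¬p4) is also a unit clause — contradiction.
Neither p2 = True nor p2 = False works.

UNSATISFIABLE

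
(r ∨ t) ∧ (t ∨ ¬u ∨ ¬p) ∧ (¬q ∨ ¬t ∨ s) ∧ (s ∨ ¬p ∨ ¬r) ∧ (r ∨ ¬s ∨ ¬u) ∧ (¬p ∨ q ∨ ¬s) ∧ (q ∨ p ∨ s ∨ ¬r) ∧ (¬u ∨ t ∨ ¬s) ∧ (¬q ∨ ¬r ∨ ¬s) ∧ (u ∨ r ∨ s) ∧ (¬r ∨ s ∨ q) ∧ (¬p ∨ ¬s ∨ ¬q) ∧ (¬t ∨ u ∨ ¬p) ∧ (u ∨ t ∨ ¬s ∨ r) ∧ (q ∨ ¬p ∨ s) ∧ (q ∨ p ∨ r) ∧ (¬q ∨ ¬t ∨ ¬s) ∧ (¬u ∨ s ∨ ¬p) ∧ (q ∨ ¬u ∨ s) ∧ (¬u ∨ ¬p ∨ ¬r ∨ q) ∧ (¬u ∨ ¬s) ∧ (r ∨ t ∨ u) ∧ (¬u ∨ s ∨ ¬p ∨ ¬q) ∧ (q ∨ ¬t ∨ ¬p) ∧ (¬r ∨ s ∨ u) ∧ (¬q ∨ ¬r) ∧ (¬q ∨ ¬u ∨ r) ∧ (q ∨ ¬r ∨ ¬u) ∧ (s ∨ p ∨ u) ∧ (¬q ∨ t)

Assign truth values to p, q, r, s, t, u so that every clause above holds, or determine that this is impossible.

p: False,  q: False,  r: True,  s: True,  t: False,  u: False

Case r = True:
From the singleton clause (¬q), q = False.
From the singleton clause (s), s = True.
From the singleton clause (¬p), p = False.
From the singleton clause (¬u), u = False.
Every clause is now satisfied; t is unconstrained.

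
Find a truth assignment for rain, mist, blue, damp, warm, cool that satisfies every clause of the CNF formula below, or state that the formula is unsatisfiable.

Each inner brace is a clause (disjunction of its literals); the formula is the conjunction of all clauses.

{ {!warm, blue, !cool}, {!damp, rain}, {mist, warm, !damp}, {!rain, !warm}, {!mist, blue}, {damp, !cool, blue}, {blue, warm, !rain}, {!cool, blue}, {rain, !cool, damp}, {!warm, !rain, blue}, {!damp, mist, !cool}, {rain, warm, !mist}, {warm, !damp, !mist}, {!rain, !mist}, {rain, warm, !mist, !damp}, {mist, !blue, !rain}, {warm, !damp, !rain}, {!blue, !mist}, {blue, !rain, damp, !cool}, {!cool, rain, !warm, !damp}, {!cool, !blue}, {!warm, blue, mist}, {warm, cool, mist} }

rain=false; mist=false; blue=true; damp=false; warm=true; cool=false

Case damp = false:
Case rain = false:
The clause (!cool) is unit, so cool = false.
Case mist = false:
The clause (warm) is unit, so warm = true.
The clause (blue) is unit, so blue = true.
Every clause now holds.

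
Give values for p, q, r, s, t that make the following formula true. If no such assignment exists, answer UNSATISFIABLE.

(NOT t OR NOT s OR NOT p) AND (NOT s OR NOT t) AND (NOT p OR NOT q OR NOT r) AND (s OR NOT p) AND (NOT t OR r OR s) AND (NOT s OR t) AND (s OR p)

UNSATISFIABLE

Branch on s: set s = false.
From the singleton clause (NOT p), p = false.
But (p) is also a unit clause — contradiction.
That branch fails; take s = true instead.
From the singleton clause (NOT t), t = false.
But (t) is also a unit clause — contradiction.
Both values of s lead to a conflict.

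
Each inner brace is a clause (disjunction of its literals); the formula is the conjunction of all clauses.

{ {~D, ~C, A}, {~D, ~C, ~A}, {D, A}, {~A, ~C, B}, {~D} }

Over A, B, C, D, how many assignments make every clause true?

3

There are 2^4 = 16 truth assignments over (A, B, C, D).
Split on D. With D = 1, the clauses containing D are satisfied and ~D drops from the rest; 0 of the 2^3 = 8 assignments to the other variables satisfy what remains.
With D = 0, by the same count on the reduced clause set, 3 assignments work.
Total: 0 + 3 = 3.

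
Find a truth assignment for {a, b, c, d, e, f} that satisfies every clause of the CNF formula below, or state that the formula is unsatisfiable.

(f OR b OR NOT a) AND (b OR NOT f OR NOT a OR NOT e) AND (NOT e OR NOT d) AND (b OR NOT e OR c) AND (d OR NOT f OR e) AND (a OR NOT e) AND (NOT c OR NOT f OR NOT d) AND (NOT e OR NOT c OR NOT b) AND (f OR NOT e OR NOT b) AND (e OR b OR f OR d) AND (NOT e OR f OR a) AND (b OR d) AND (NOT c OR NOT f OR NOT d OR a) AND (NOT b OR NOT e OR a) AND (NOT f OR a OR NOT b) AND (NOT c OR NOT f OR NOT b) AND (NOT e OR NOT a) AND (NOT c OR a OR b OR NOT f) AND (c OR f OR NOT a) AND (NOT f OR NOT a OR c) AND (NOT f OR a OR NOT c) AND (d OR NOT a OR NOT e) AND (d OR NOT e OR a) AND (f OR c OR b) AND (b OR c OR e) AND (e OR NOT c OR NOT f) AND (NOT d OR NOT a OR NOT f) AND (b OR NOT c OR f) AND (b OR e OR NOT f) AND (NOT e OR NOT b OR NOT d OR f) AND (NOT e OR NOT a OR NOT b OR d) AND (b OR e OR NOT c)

Try e = false.
Try d = true.
Try c = true.
Unit clause (NOT f) forces f = false.
Unit clause (b) forces b = true.
All clauses hold; a can take either value.

a ↦ false, b ↦ true, c ↦ true, d ↦ true, e ↦ false, f ↦ false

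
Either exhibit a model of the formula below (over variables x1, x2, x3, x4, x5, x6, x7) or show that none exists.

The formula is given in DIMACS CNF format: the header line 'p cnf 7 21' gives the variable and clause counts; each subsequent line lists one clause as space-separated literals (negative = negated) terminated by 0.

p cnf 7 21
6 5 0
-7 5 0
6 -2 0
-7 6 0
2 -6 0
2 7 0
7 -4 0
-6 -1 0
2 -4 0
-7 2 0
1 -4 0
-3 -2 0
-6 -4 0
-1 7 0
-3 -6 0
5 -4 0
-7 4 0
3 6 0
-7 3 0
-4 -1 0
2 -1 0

Case x6 = True:
The clause (x2) is unit, so x2 = True.
The clause (¬x1) is unit, so x1 = False.
The clause (¬x4) is unit, so x4 = False.
The clause (¬x3) is unit, so x3 = False.
The clause (¬x7) is unit, so x7 = False.
No clause remains; x5 is free.

x1: False, x2: True, x3: False, x4: False, x5: False, x6: True, x7: False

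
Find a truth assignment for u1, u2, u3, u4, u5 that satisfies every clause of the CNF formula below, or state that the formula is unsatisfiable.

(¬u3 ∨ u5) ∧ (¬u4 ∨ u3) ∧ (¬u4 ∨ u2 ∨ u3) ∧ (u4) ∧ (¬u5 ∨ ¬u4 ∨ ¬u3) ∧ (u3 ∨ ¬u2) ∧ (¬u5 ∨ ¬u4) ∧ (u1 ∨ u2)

The clause (u4) is unit, so u4 = True.
The clause (u3) is unit, so u3 = True.
The clause (u5) is unit, so u5 = True.
Now (¬u5) is unsatisfied and unit — conflict.

UNSATISFIABLE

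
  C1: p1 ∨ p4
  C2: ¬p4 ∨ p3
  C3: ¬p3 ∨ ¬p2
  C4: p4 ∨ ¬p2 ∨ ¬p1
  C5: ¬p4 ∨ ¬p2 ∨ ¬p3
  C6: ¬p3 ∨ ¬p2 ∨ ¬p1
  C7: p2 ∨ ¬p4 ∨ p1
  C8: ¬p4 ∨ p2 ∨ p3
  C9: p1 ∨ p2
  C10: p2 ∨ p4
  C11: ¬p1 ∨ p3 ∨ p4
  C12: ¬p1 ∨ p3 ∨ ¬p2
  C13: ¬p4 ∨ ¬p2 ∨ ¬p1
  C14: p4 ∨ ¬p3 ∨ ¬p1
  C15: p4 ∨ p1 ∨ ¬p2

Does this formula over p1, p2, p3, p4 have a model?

Satisfiable

Try p1 = True.
Try p4 = True.
From the singleton clause (p3), p3 = True.
From the singleton clause (¬p2), p2 = False.
All clauses are satisfied.
A satisfying assignment: p1=True, p2=False, p3=True, p4=True.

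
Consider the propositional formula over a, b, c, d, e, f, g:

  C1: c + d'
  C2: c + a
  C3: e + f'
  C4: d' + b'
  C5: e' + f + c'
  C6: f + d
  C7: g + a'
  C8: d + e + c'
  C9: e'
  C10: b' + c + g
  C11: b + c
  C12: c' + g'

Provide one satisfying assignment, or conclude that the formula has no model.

a=0,  b=0,  c=1,  d=1,  e=0,  f=0,  g=0

Unit clause (e') forces e = 0.
Unit clause (f') forces f = 0.
Unit clause (d) forces d = 1.
Unit clause (c) forces c = 1.
Unit clause (b') forces b = 0.
Unit clause (g') forces g = 0.
Unit clause (a') forces a = 0.
All clauses are satisfied.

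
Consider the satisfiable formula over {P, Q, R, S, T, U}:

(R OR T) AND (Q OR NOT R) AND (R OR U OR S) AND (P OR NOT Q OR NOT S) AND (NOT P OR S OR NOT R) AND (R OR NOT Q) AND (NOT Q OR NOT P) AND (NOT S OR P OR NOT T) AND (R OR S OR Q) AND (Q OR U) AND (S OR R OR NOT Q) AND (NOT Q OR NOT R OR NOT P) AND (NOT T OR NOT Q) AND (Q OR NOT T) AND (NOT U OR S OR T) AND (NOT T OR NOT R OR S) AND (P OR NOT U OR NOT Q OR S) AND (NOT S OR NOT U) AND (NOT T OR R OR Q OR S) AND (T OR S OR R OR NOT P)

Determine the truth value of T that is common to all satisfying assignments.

Suppose T = true.
From the singleton clause (NOT Q), Q = false.
That conflicts with the unit clause (Q).
So every satisfying assignment has T = False.

False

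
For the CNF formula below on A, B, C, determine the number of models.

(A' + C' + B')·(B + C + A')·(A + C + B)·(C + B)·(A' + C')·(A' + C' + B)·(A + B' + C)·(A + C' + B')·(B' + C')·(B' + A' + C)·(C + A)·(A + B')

There are 2^3 = 8 truth assignments over (A, B, C).
Check each against the 12 clauses (columns in the order A, B, C):
  F F F  ✗ fails (A + C + B)
  F F T  ✓ satisfies all
  F T F  ✗ fails (A + B' + C)
  F T T  ✗ fails (A + C' + B')
  T F F  ✗ fails (B + C + A')
  T F T  ✗ fails (A' + C')
  T T F  ✗ fails (B' + A' + C)
  T T T  ✗ fails (A' + C' + B')
1 of the 8 rows is a model.

1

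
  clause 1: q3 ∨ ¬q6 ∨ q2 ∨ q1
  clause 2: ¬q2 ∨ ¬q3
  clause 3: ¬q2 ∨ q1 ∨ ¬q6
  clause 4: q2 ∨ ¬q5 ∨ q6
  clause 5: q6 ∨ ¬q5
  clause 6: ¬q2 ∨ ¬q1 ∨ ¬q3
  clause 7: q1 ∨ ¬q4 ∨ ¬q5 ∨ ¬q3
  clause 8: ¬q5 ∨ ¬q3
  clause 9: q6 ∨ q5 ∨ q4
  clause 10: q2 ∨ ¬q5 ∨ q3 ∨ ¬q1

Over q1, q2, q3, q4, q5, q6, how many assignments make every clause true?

There are 2^6 = 64 truth assignments over (q1, q2, q3, q4, q5, q6).
Split on q2. With q2 = True, the clauses containing q2 are satisfied and ¬q2 drops from the rest; 6 of the 2^5 = 32 assignments to the other variables satisfy what remains.
With q2 = False, by the same count on the reduced clause set, 10 assignments work.
(One model: q1=F, q2=F, q3=F, q4=T, q5=F, q6=F.)
Total: 6 + 10 = 16.

16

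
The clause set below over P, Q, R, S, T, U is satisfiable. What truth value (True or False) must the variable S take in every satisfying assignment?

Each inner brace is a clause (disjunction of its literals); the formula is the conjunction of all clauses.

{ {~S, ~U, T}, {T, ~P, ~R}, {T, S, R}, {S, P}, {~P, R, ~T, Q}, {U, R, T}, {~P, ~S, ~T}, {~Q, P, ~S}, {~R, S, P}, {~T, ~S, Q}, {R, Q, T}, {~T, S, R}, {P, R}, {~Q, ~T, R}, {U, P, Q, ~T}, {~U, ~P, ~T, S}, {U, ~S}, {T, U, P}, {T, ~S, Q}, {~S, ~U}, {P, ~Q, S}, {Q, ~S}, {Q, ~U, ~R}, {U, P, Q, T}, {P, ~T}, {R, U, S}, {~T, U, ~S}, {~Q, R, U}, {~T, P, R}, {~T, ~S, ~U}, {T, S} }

Suppose S = 1.
Unit clause (U) forces U = 1.
Now (~U) is unsatisfied and unit — conflict.
So every satisfying assignment has S = False.

False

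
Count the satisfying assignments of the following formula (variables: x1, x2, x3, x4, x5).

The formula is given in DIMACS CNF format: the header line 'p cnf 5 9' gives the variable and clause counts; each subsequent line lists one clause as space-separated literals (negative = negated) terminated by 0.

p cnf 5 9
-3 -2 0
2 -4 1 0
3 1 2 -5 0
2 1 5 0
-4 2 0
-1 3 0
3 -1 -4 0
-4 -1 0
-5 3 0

5

There are 2^5 = 32 truth assignments over (x1, x2, x3, x4, x5).
Split on x4. With x4 = True, the clauses containing x4 are satisfied and ¬x4 drops from the rest; 1 of the 2^4 = 16 assignments to the other variables satisfy what remains.
With x4 = False, by the same count on the reduced clause set, 4 assignments work.
(One model: x1=F, x2=F, x3=T, x4=F, x5=T.)
Total: 1 + 4 = 5.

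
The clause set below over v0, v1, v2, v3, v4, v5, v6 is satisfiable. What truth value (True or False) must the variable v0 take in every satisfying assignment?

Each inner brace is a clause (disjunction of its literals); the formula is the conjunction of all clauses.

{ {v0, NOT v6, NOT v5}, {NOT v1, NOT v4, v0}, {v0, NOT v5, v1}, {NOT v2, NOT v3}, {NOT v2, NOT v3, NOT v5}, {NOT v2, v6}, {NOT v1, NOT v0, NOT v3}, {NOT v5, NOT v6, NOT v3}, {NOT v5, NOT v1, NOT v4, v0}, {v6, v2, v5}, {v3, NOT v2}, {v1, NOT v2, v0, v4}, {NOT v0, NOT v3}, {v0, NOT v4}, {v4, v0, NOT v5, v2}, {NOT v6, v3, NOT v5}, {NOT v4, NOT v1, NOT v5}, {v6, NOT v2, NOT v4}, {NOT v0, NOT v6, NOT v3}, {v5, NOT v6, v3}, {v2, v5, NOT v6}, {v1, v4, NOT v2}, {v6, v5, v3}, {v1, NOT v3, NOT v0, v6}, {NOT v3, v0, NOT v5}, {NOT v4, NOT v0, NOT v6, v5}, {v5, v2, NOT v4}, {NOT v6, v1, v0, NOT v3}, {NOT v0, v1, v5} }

True

Suppose v0 = false.
Unit clause (NOT v4) forces v4 = false.
Try v6 = false.
Unit clause (NOT v2) forces v2 = false.
Unit clause (v5) forces v5 = true.
But (NOT v5) is also a unit clause — contradiction.
That branch fails; take v6 = true instead.
Unit clause (NOT v5) forces v5 = false.
Unit clause (v3) forces v3 = true.
Unit clause (NOT v2) forces v2 = false.
But (v2) is also a unit clause — contradiction.
Neither v6 = true nor v6 = false works.
So every satisfying assignment has v0 = True.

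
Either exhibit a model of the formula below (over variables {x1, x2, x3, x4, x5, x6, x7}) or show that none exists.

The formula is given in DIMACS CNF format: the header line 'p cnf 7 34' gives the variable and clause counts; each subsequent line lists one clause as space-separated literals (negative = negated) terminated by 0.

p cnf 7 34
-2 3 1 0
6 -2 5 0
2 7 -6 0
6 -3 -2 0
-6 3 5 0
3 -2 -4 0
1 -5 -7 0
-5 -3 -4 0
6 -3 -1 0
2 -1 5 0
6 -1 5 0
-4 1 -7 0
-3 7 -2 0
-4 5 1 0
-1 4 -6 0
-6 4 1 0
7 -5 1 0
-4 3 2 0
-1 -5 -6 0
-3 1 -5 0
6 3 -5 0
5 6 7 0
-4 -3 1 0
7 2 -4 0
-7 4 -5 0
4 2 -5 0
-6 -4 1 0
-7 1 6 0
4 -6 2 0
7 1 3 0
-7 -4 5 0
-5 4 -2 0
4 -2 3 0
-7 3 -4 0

UNSATISFIABLE

Suppose x2 = False.
Suppose x7 = True.
Suppose x1 = True.
From the singleton clause (x5), x5 = True.
From the singleton clause (¬x6), x6 = False.
From the singleton clause (¬x3), x3 = False.
That conflicts with the unit clause (x3).
Undo x1 and try x1 = False.
From the singleton clause (¬x5), x5 = False.
From the singleton clause (¬x4), x4 = False.
From the singleton clause (¬x6), x6 = False.
That conflicts with the unit clause (x6).
Both values of x1 lead to a conflict.
Undo x7 and try x7 = False.
From the singleton clause (¬x6), x6 = False.
From the singleton clause (x5), x5 = True.
From the singleton clause (x1), x1 = True.
From the singleton clause (¬x3), x3 = False.
That conflicts with the unit clause (x3).
Both values of x7 lead to a conflict.
Undo x2 and try x2 = True.
Suppose x3 = True.
From the singleton clause (x6), x6 = True.
From the singleton clause (x7), x7 = True.
Suppose x1 = True.
From the singleton clause (x4), x4 = True.
From the singleton clause (¬x5), x5 = False.
That conflicts with the unit clause (x5).
Undo x1 and try x1 = False.
From the singleton clause (¬x5), x5 = False.
From the singleton clause (¬x4), x4 = False.
That conflicts with the unit clause (x4).
Both values of x1 lead to a conflict.
Undo x3 and try x3 = False.
From the singleton clause (x1), x1 = True.
From the singleton clause (¬x4), x4 = False.
That conflicts with the unit clause (x4).
Both values of x3 lead to a conflict.
Both values of x2 lead to a conflict.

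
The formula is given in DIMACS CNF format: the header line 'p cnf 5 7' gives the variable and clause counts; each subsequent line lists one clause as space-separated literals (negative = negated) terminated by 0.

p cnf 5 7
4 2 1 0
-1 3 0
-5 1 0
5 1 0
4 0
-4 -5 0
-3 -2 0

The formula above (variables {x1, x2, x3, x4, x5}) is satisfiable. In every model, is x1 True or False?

True

Suppose x1 = False.
The clause (¬x5) is unit, so x5 = False.
That conflicts with the unit clause (x5).
So every satisfying assignment has x1 = True.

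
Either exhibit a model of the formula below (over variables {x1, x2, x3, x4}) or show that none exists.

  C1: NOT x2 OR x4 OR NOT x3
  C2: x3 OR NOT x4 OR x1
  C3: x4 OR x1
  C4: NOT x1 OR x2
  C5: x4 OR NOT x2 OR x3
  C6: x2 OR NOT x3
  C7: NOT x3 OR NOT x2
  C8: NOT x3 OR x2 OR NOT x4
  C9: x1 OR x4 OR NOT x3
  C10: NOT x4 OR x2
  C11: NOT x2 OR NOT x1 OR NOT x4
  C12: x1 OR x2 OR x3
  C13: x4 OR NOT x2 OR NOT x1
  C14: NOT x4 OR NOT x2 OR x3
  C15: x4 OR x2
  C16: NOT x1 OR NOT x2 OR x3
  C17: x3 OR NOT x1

UNSATISFIABLE

Case x4 = true:
(x2) alone gives x2 = true.
(NOT x3) alone gives x3 = false.
But (x3) is also a unit clause — contradiction.
That branch fails; take x4 = false instead.
(x1) alone gives x1 = true.
(x2) alone gives x2 = true.
But (NOT x2) is also a unit clause — contradiction.
Both values of x4 lead to a conflict.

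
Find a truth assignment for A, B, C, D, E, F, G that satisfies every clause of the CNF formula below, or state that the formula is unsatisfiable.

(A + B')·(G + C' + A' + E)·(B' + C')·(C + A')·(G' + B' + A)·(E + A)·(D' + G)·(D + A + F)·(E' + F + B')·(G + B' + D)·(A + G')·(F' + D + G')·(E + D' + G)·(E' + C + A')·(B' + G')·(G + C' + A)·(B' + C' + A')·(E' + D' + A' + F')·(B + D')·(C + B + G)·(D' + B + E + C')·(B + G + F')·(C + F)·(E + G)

A ↦ 1; B ↦ 0; C ↦ 1; D ↦ 0; E ↦ 1; F ↦ 0; G ↦ 0

Try A = 1.
(C) alone gives C = 1.
(B') alone gives B = 0.
(D') alone gives D = 0.
Try G = 0.
(E) alone gives E = 1.
(F') alone gives F = 0.
All clauses are satisfied.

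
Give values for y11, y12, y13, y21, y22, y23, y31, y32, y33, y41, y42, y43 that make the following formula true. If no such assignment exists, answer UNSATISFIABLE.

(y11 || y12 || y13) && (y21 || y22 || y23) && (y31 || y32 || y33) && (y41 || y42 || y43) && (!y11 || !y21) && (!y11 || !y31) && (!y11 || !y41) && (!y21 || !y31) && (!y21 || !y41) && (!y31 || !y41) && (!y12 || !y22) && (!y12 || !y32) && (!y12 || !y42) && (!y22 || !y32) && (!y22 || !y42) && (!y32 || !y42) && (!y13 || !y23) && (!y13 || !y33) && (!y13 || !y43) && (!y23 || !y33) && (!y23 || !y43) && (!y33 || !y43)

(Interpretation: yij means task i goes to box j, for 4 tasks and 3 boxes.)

Branch on y11: set y11 = false.
Branch on y12: set y12 = true.
The clause (!y22) is unit, so y22 = false.
The clause (!y32) is unit, so y32 = false.
The clause (!y42) is unit, so y42 = false.
Branch on y21: set y21 = true.
The clause (!y31) is unit, so y31 = false.
The clause (y33) is unit, so y33 = true.
The clause (!y41) is unit, so y41 = false.
The clause (y43) is unit, so y43 = true.
That conflicts with the unit clause (!y43).
So y21 must be the other value — set y21 = false.
The clause (y23) is unit, so y23 = true.
The clause (!y13) is unit, so y13 = false.
The clause (!y33) is unit, so y33 = false.
The clause (y31) is unit, so y31 = true.
The clause (!y41) is unit, so y41 = false.
The clause (y43) is unit, so y43 = true.
That conflicts with the unit clause (!y43).
Neither y21 = true nor y21 = false works.
So y12 must be the other value — set y12 = false.
The clause (y13) is unit, so y13 = true.
The clause (!y23) is unit, so y23 = false.
The clause (!y33) is unit, so y33 = false.
The clause (!y43) is unit, so y43 = false.
Branch on y21: set y21 = true.
The clause (!y31) is unit, so y31 = false.
The clause (y32) is unit, so y32 = true.
The clause (!y41) is unit, so y41 = false.
The clause (y42) is unit, so y42 = true.
That conflicts with the unit clause (!y42).
So y21 must be the other value — set y21 = false.
The clause (y22) is unit, so y22 = true.
The clause (!y32) is unit, so y32 = false.
The clause (y31) is unit, so y31 = true.
The clause (!y41) is unit, so y41 = false.
The clause (y42) is unit, so y42 = true.
That conflicts with the unit clause (!y42).
Neither y21 = true nor y21 = false works.
Neither y12 = true nor y12 = false works.
So y11 must be the other value — set y11 = true.
The clause (!y21) is unit, so y21 = false.
The clause (!y31) is unit, so y31 = false.
The clause (!y41) is unit, so y41 = false.
Branch on y22: set y22 = true.
The clause (!y12) is unit, so y12 = false.
The clause (!y32) is unit, so y32 = false.
The clause (y33) is unit, so y33 = true.
The clause (!y42) is unit, so y42 = false.
The clause (y43) is unit, so y43 = true.
That conflicts with the unit clause (!y43).
So y22 must be the other value — set y22 = false.
The clause (y23) is unit, so y23 = true.
The clause (!y13) is unit, so y13 = false.
The clause (!y33) is unit, so y33 = false.
The clause (y32) is unit, so y32 = true.
The clause (!y12) is unit, so y12 = false.
The clause (!y42) is unit, so y42 = false.
The clause (y43) is unit, so y43 = true.
That conflicts with the unit clause (!y43).
Neither y22 = true nor y22 = false works.
Neither y11 = true nor y11 = false works.

UNSATISFIABLE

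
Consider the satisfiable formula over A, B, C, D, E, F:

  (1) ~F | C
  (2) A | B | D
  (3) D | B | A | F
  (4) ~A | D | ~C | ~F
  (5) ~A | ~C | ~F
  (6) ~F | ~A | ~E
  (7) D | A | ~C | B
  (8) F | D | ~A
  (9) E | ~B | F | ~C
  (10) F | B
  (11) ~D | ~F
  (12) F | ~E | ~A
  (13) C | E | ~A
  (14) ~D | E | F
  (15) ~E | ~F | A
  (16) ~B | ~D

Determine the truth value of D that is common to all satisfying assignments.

False

Suppose D = 1.
(~F) alone gives F = 0.
(B) alone gives B = 1.
But (~B) is also a unit clause — contradiction.
So every satisfying assignment has D = False.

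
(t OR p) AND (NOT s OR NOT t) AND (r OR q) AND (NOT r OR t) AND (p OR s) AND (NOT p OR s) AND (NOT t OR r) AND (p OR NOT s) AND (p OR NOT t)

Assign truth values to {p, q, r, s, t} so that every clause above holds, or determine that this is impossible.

Try t = false.
Unit clause (p) forces p = true.
Unit clause (NOT r) forces r = false.
Unit clause (q) forces q = true.
Unit clause (s) forces s = true.
All clauses are satisfied.

p: true; q: true; r: false; s: true; t: false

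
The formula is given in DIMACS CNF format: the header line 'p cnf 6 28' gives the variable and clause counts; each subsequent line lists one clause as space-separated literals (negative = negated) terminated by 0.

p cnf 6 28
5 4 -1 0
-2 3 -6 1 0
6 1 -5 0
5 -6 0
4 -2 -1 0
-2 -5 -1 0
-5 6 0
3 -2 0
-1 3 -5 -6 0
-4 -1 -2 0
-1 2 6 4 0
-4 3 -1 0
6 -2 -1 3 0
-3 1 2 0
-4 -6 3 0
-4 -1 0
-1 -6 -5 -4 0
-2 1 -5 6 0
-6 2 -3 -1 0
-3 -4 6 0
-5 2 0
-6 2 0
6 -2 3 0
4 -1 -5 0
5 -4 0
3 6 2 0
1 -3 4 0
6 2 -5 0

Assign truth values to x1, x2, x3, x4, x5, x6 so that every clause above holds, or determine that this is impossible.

x1: False, x2: True, x3: True, x4: True, x5: True, x6: True

Try x5 = True.
Unit clause (x6) forces x6 = True.
Unit clause (x2) forces x2 = True.
Unit clause (¬x1) forces x1 = False.
Unit clause (x3) forces x3 = True.
Unit clause (x4) forces x4 = True.
This assignment satisfies each clause.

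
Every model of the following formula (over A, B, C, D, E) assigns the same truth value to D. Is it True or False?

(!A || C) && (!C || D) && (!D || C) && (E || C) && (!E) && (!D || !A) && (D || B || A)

True

Suppose D = false.
The clause (!C) is unit, so C = false.
The clause (!A) is unit, so A = false.
The clause (E) is unit, so E = true.
Now (!E) is unsatisfied and unit — conflict.
So every satisfying assignment has D = True.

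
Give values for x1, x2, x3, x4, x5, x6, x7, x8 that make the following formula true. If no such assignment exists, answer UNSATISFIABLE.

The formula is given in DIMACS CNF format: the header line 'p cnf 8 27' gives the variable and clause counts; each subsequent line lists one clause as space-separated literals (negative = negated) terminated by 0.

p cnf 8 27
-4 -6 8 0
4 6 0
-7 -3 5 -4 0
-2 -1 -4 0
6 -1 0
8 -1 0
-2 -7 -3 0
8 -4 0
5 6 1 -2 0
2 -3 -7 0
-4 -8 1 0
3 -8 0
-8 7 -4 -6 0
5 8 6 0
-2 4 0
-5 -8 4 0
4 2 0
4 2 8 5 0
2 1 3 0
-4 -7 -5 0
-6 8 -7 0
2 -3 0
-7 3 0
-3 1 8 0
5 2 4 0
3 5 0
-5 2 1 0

UNSATISFIABLE

Case x4 = True:
The clause (x8) is unit, so x8 = True.
The clause (x1) is unit, so x1 = True.
The clause (¬x2) is unit, so x2 = False.
The clause (x6) is unit, so x6 = True.
The clause (x3) is unit, so x3 = True.
Now (¬x3) is unsatisfied and unit — conflict.
So x4 must be the other value — set x4 = False.
The clause (x6) is unit, so x6 = True.
The clause (¬x2) is unit, so x2 = False.
Now (x2) is unsatisfied and unit — conflict.
Neither x4 = True nor x4 = False works.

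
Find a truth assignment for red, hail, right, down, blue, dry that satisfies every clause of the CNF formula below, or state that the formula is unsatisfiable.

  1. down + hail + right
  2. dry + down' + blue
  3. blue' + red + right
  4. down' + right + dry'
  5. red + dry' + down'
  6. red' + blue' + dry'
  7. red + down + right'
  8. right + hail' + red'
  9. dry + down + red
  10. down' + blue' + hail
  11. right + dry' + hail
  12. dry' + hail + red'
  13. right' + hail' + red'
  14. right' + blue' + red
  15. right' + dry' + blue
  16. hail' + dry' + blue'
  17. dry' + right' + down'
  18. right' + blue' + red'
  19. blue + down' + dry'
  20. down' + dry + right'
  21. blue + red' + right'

red=0,  hail=1,  right=0,  down=0,  blue=0,  dry=1

Try down = 0.
Try hail = 1.
Try red = 0.
Unit clause (right') forces right = 0.
Unit clause (blue') forces blue = 0.
Unit clause (dry) forces dry = 1.
Every clause now holds.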